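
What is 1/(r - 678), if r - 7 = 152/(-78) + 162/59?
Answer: -2301/1542137 ≈ -0.0014921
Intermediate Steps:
r = 17941/2301 (r = 7 + (152/(-78) + 162/59) = 7 + (152*(-1/78) + 162*(1/59)) = 7 + (-76/39 + 162/59) = 7 + 1834/2301 = 17941/2301 ≈ 7.7970)
1/(r - 678) = 1/(17941/2301 - 678) = 1/(-1542137/2301) = -2301/1542137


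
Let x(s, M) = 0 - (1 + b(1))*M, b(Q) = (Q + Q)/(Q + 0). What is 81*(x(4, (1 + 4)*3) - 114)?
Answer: -12879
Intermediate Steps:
b(Q) = 2 (b(Q) = (2*Q)/Q = 2)
x(s, M) = -3*M (x(s, M) = 0 - (1 + 2)*M = 0 - 3*M = -3*M)
81*(x(4, (1 + 4)*3) - 114) = 81*(-3*(1 + 4)*3 - 114) = 81*(-15*3 - 114) = 81*(-3*15 - 114) = 81*(-45 - 114) = 81*(-159) = -12879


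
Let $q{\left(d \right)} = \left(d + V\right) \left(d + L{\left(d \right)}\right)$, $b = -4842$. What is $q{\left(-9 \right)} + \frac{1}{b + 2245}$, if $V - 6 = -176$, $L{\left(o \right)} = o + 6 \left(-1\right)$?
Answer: $\frac{11156711}{2597} \approx 4296.0$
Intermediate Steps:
$L{\left(o \right)} = -6 + o$ ($L{\left(o \right)} = o - 6 = -6 + o$)
$V = -170$ ($V = 6 - 176 = -170$)
$q{\left(d \right)} = \left(-170 + d\right) \left(-6 + 2 d\right)$ ($q{\left(d \right)} = \left(d - 170\right) \left(d + \left(-6 + d\right)\right) = \left(-170 + d\right) \left(-6 + 2 d\right)$)
$q{\left(-9 \right)} + \frac{1}{b + 2245} = \left(1020 - -3114 + 2 \left(-9\right)^{2}\right) + \frac{1}{-4842 + 2245} = \left(1020 + 3114 + 2 \cdot 81\right) + \frac{1}{-2597} = \left(1020 + 3114 + 162\right) - \frac{1}{2597} = 4296 - \frac{1}{2597} = \frac{11156711}{2597}$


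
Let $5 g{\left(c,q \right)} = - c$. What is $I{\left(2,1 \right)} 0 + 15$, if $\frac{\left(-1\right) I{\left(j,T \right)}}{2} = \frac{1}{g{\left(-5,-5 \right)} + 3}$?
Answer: $15$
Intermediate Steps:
$g{\left(c,q \right)} = - \frac{c}{5}$ ($g{\left(c,q \right)} = \frac{\left(-1\right) c}{5} = - \frac{c}{5}$)
$I{\left(j,T \right)} = - \frac{1}{2}$ ($I{\left(j,T \right)} = - \frac{2}{\left(- \frac{1}{5}\right) \left(-5\right) + 3} = - \frac{2}{1 + 3} = - \frac{2}{4} = \left(-2\right) \frac{1}{4} = - \frac{1}{2}$)
$I{\left(2,1 \right)} 0 + 15 = \left(- \frac{1}{2}\right) 0 + 15 = 0 + 15 = 15$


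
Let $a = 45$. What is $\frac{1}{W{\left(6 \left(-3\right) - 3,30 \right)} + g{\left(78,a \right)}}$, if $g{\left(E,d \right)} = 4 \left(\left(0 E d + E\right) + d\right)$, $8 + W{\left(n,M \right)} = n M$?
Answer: $- \frac{1}{146} \approx -0.0068493$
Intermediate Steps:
$W{\left(n,M \right)} = -8 + M n$ ($W{\left(n,M \right)} = -8 + n M = -8 + M n$)
$g{\left(E,d \right)} = 4 E + 4 d$ ($g{\left(E,d \right)} = 4 \left(\left(0 d + E\right) + d\right) = 4 \left(\left(0 + E\right) + d\right) = 4 \left(E + d\right) = 4 E + 4 d$)
$\frac{1}{W{\left(6 \left(-3\right) - 3,30 \right)} + g{\left(78,a \right)}} = \frac{1}{\left(-8 + 30 \left(6 \left(-3\right) - 3\right)\right) + \left(4 \cdot 78 + 4 \cdot 45\right)} = \frac{1}{\left(-8 + 30 \left(-18 - 3\right)\right) + \left(312 + 180\right)} = \frac{1}{\left(-8 + 30 \left(-21\right)\right) + 492} = \frac{1}{\left(-8 - 630\right) + 492} = \frac{1}{-638 + 492} = \frac{1}{-146} = - \frac{1}{146}$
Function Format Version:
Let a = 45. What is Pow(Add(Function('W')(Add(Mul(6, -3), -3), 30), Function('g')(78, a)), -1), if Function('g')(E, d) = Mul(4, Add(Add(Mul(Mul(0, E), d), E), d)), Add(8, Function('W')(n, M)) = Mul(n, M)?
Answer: Rational(-1, 146) ≈ -0.0068493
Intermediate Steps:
Function('W')(n, M) = Add(-8, Mul(M, n)) (Function('W')(n, M) = Add(-8, Mul(n, M)) = Add(-8, Mul(M, n)))
Function('g')(E, d) = Add(Mul(4, E), Mul(4, d)) (Function('g')(E, d) = Mul(4, Add(Add(Mul(0, d), E), d)) = Mul(4, Add(Add(0, E), d)) = Mul(4, Add(E, d)) = Add(Mul(4, E), Mul(4, d)))
Pow(Add(Function('W')(Add(Mul(6, -3), -3), 30), Function('g')(78, a)), -1) = Pow(Add(Add(-8, Mul(30, Add(Mul(6, -3), -3))), Add(Mul(4, 78), Mul(4, 45))), -1) = Pow(Add(Add(-8, Mul(30, Add(-18, -3))), Add(312, 180)), -1) = Pow(Add(Add(-8, Mul(30, -21)), 492), -1) = Pow(Add(Add(-8, -630), 492), -1) = Pow(Add(-638, 492), -1) = Pow(-146, -1) = Rational(-1, 146)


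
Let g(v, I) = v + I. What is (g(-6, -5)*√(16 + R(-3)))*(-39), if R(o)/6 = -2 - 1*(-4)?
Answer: 858*√7 ≈ 2270.1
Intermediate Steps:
R(o) = 12 (R(o) = 6*(-2 - 1*(-4)) = 6*(-2 + 4) = 6*2 = 12)
g(v, I) = I + v
(g(-6, -5)*√(16 + R(-3)))*(-39) = ((-5 - 6)*√(16 + 12))*(-39) = -22*√7*(-39) = 858*√7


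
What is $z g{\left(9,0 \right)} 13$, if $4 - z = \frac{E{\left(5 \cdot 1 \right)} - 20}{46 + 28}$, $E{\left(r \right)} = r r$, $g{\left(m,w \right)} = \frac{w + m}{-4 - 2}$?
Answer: $- \frac{11349}{148} \approx -76.682$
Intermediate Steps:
$g{\left(m,w \right)} = - \frac{m}{6} - \frac{w}{6}$ ($g{\left(m,w \right)} = \frac{m + w}{-6} = \left(m + w\right) \left(- \frac{1}{6}\right) = - \frac{m}{6} - \frac{w}{6}$)
$E{\left(r \right)} = r^{2}$
$z = \frac{291}{74}$ ($z = 4 - \frac{\left(5 \cdot 1\right)^{2} - 20}{46 + 28} = 4 - \frac{5^{2} - 20}{74} = 4 - \left(25 - 20\right) \frac{1}{74} = 4 - 5 \cdot \frac{1}{74} = 4 - \frac{5}{74} = \frac{291}{74} \approx 3.9324$)
$z g{\left(9,0 \right)} 13 = \frac{291 \left(\left(- \frac{1}{6}\right) 9 - 0\right)}{74} \cdot 13 = \frac{291 \left(- \frac{3}{2} + 0\right)}{74} \cdot 13 = \frac{291}{74} \left(- \frac{3}{2}\right) 13 = \left(- \frac{873}{148}\right) 13 = - \frac{11349}{148}$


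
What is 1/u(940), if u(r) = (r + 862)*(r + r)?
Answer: 1/3387760 ≈ 2.9518e-7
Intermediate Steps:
u(r) = 2*r*(862 + r) (u(r) = (862 + r)*(2*r) = 2*r*(862 + r))
1/u(940) = 1/(2*940*(862 + 940)) = 1/(2*940*1802) = 1/3387760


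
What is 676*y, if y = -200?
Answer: -135200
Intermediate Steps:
676*y = 676*(-200) = -135200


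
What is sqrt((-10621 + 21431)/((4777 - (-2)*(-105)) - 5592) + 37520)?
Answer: 3*sqrt(175148310)/205 ≈ 193.67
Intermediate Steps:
sqrt((-10621 + 21431)/((4777 - (-2)*(-105)) - 5592) + 37520) = sqrt(10810/((4777 - 1*210) - 5592) + 37520) = sqrt(10810/((4777 - 210) - 5592) + 37520) = sqrt(10810/(4567 - 5592) + 37520) = sqrt(10810/(-1025) + 37520) = sqrt(10810*(-1/1025) + 37520) = sqrt(-2162/205 + 37520) = sqrt(7689438/205) = 3*sqrt(175148310)/205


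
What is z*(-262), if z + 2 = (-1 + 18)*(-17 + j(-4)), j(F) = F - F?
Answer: 76242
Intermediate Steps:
j(F) = 0
z = -291 (z = -2 + (-1 + 18)*(-17 + 0) = -2 + 17*(-17) = -2 - 289 = -291)
z*(-262) = -291*(-262) = 76242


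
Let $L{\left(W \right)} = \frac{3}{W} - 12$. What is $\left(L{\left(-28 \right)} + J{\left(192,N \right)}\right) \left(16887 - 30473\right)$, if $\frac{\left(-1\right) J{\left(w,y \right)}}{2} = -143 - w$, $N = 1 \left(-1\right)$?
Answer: $- \frac{125133853}{14} \approx -8.9381 \cdot 10^{6}$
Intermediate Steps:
$L{\left(W \right)} = -12 + \frac{3}{W}$ ($L{\left(W \right)} = \frac{3}{W} - 12 = -12 + \frac{3}{W}$)
$N = -1$
$J{\left(w,y \right)} = 286 + 2 w$ ($J{\left(w,y \right)} = - 2 \left(-143 - w\right) = 286 + 2 w$)
$\left(L{\left(-28 \right)} + J{\left(192,N \right)}\right) \left(16887 - 30473\right) = \left(\left(-12 + \frac{3}{-28}\right) + \left(286 + 2 \cdot 192\right)\right) \left(16887 - 30473\right) = \left(\left(-12 + 3 \left(- \frac{1}{28}\right)\right) + \left(286 + 384\right)\right) \left(-13586\right) = \left(\left(-12 - \frac{3}{28}\right) + 670\right) \left(-13586\right) = \left(- \frac{339}{28} + 670\right) \left(-13586\right) = \frac{18421}{28} \left(-13586\right) = - \frac{125133853}{14}$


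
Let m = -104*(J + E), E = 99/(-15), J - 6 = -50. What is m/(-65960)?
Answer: -3289/41225 ≈ -0.079782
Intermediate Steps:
J = -44 (J = 6 - 50 = -44)
E = -33/5 (E = 99*(-1/15) = -33/5 ≈ -6.6000)
m = 26312/5 (m = -104*(-44 - 33/5) = -104*(-253/5) = 26312/5 ≈ 5262.4)
m/(-65960) = (26312/5)/(-65960) = (26312/5)*(-1/65960) = -3289/41225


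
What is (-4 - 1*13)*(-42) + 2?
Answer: 716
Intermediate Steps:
(-4 - 1*13)*(-42) + 2 = (-4 - 13)*(-42) + 2 = -17*(-42) + 2 = 714 + 2 = 716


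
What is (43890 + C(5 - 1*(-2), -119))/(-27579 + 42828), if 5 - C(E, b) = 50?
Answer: 14615/5083 ≈ 2.8753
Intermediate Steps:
C(E, b) = -45 (C(E, b) = 5 - 1*50 = 5 - 50 = -45)
(43890 + C(5 - 1*(-2), -119))/(-27579 + 42828) = (43890 - 45)/(-27579 + 42828) = 43845/15249 = 43845*(1/15249) = 14615/5083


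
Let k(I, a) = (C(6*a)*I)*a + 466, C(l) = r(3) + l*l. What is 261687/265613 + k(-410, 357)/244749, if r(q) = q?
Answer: -178377659245266049/65008516137 ≈ -2.7439e+6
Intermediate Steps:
C(l) = 3 + l² (C(l) = 3 + l*l = 3 + l²)
k(I, a) = 466 + I*a*(3 + 36*a²) (k(I, a) = ((3 + (6*a)²)*I)*a + 466 = ((3 + 36*a²)*I)*a + 466 = (I*(3 + 36*a²))*a + 466 = I*a*(3 + 36*a²) + 466 = 466 + I*a*(3 + 36*a²))
261687/265613 + k(-410, 357)/244749 = 261687/265613 + (466 + 3*(-410)*357*(1 + 12*357²))/244749 = 261687*(1/265613) + (466 + 3*(-410)*357*(1 + 12*127449))*(1/244749) = 261687/265613 + (466 + 3*(-410)*357*(1 + 1529388))*(1/244749) = 261687/265613 + (466 + 3*(-410)*357*1529389)*(1/244749) = 261687/265613 + (466 - 671570003790)*(1/244749) = 261687/265613 - 671570003324*1/244749 = 261687/265613 - 671570003324/244749 = -178377659245266049/65008516137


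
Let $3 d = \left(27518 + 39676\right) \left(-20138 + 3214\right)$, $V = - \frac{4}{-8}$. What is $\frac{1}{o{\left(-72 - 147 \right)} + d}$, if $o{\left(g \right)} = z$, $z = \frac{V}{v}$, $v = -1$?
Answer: $- \frac{2}{758127505} \approx -2.6381 \cdot 10^{-9}$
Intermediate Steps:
$V = \frac{1}{2}$ ($V = \left(-4\right) \left(- \frac{1}{8}\right) = \frac{1}{2} \approx 0.5$)
$z = - \frac{1}{2}$ ($z = \frac{1}{-1} \cdot \frac{1}{2} = \left(-1\right) \frac{1}{2} = - \frac{1}{2} \approx -0.5$)
$o{\left(g \right)} = - \frac{1}{2}$
$d = -379063752$ ($d = \frac{\left(27518 + 39676\right) \left(-20138 + 3214\right)}{3} = \frac{67194 \left(-16924\right)}{3} = \frac{1}{3} \left(-1137191256\right) = -379063752$)
$\frac{1}{o{\left(-72 - 147 \right)} + d} = \frac{1}{- \frac{1}{2} - 379063752} = \frac{1}{- \frac{758127505}{2}} = - \frac{2}{758127505}$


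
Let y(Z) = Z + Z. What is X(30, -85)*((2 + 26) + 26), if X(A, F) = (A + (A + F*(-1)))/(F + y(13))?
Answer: -7830/59 ≈ -132.71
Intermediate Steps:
y(Z) = 2*Z
X(A, F) = (-F + 2*A)/(26 + F) (X(A, F) = (A + (A + F*(-1)))/(F + 2*13) = (A + (A - F))/(F + 26) = (-F + 2*A)/(26 + F))
X(30, -85)*((2 + 26) + 26) = ((-1*(-85) + 2*30)/(26 - 85))*((2 + 26) + 26) = ((85 + 60)/(-59))*(28 + 26) = -1/59*145*54 = -145/59*54 = -7830/59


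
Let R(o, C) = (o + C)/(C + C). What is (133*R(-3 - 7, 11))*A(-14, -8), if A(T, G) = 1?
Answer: 133/22 ≈ 6.0455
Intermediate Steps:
R(o, C) = (C + o)/(2*C) (R(o, C) = (C + o)/((2*C)) = (C + o)*(1/(2*C)) = (C + o)/(2*C))
(133*R(-3 - 7, 11))*A(-14, -8) = (133*((1/2)*(11 + (-3 - 7))/11))*1 = (133*((1/2)*(1/11)*(11 - 10)))*1 = (133*((1/2)*(1/11)*1))*1 = (133*(1/22))*1 = (133/22)*1 = 133/22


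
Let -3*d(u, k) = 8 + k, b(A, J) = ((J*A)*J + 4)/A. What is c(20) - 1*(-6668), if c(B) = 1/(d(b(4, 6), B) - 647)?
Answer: 13129289/1969 ≈ 6668.0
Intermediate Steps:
b(A, J) = (4 + A*J**2)/A (b(A, J) = ((A*J)*J + 4)/A = (A*J**2 + 4)/A = (4 + A*J**2)/A)
d(u, k) = -8/3 - k/3 (d(u, k) = -(8 + k)/3 = -8/3 - k/3)
c(B) = 1/(-1949/3 - B/3) (c(B) = 1/((-8/3 - B/3) - 647) = 1/(-1949/3 - B/3))
c(20) - 1*(-6668) = -3/(1949 + 20) - 1*(-6668) = -3/1969 + 6668 = 13129289/1969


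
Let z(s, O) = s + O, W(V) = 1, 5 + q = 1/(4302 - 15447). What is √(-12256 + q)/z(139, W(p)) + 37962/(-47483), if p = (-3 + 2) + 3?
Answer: -37962/47483 + I*√1522951388670/1560300 ≈ -0.79949 + 0.79092*I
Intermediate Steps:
q = -55726/11145 (q = -5 + 1/(4302 - 15447) = -5 + 1/(-11145) = -5 - 1/11145 = -55726/11145 ≈ -5.0001)
p = 2 (p = -1 + 3 = 2)
z(s, O) = O + s
√(-12256 + q)/z(139, W(p)) + 37962/(-47483) = √(-12256 - 55726/11145)/(1 + 139) + 37962/(-47483) = √(-136648846/11145)/140 + 37962*(-1/47483) = (I*√1522951388670/11145)*(1/140) - 37962/47483 = I*√1522951388670/1560300 - 37962/47483 = -37962/47483 + I*√1522951388670/1560300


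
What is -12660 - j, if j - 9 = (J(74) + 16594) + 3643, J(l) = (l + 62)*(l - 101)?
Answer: -29234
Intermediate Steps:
J(l) = (-101 + l)*(62 + l) (J(l) = (62 + l)*(-101 + l) = (-101 + l)*(62 + l))
j = 16574 (j = 9 + (((-6262 + 74² - 39*74) + 16594) + 3643) = 9 + (((-6262 + 5476 - 2886) + 16594) + 3643) = 9 + ((-3672 + 16594) + 3643) = 9 + (12922 + 3643) = 9 + 16565 = 16574)
-12660 - j = -12660 - 1*16574 = -12660 - 16574 = -29234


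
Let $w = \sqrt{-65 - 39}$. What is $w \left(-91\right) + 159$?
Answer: $159 - 182 i \sqrt{26} \approx 159.0 - 928.02 i$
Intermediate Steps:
$w = 2 i \sqrt{26}$ ($w = \sqrt{-104} = 2 i \sqrt{26} \approx 10.198 i$)
$w \left(-91\right) + 159 = 2 i \sqrt{26} \left(-91\right) + 159 = - 182 i \sqrt{26} + 159 = 159 - 182 i \sqrt{26}$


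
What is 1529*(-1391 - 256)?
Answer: -2518263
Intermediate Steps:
1529*(-1391 - 256) = 1529*(-1647) = -2518263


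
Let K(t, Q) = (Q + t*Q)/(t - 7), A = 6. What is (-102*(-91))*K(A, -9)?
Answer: 584766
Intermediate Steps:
K(t, Q) = (Q + Q*t)/(-7 + t)
(-102*(-91))*K(A, -9) = (-102*(-91))*(-9*(1 + 6)/(-7 + 6)) = 9282*(-9*7/(-1)) = 9282*(-9*(-1)*7) = 9282*63 = 584766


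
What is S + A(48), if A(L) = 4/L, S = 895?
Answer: 10741/12 ≈ 895.08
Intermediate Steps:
S + A(48) = 895 + 4/48 = 895 + 4*(1/48) = 895 + 1/12 = 10741/12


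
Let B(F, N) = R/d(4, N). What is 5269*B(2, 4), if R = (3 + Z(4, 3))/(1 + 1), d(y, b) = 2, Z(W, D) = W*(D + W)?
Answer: 163339/4 ≈ 40835.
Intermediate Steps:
R = 31/2 (R = (3 + 4*(3 + 4))/(1 + 1) = (3 + 4*7)/2 = (3 + 28)*(½) = 31*(½) = 31/2 ≈ 15.500)
B(F, N) = 31/4 (B(F, N) = (31/2)/2 = (31/2)*(½) = 31/4)
5269*B(2, 4) = 5269*(31/4) = 163339/4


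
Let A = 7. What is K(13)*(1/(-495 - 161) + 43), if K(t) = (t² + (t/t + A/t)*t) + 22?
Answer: 5951677/656 ≈ 9072.7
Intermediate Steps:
K(t) = 22 + t² + t*(1 + 7/t) (K(t) = (t² + (t/t + 7/t)*t) + 22 = (t² + (1 + 7/t)*t) + 22 = (t² + t*(1 + 7/t)) + 22 = 22 + t² + t*(1 + 7/t))
K(13)*(1/(-495 - 161) + 43) = (29 + 13 + 13²)*(1/(-495 - 161) + 43) = (29 + 13 + 169)*(1/(-656) + 43) = 211*(-1/656 + 43) = 211*(28207/656) = 5951677/656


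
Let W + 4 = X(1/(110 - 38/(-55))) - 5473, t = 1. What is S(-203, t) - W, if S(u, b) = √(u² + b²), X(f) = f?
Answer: 33343921/6088 + √41210 ≈ 5680.0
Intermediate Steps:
S(u, b) = √(b² + u²)
W = -33343921/6088 (W = -4 + (1/(110 - 38/(-55)) - 5473) = -4 + (1/(110 - 38*(-1/55)) - 5473) = -4 + (1/(110 + 38/55) - 5473) = -4 + (1/(6088/55) - 5473) = -4 + (55/6088 - 5473) = -4 - 33319569/6088 = -33343921/6088 ≈ -5477.0)
S(-203, t) - W = √(1² + (-203)²) - 1*(-33343921/6088) = √(1 + 41209) + 33343921/6088 = √41210 + 33343921/6088 = 33343921/6088 + √41210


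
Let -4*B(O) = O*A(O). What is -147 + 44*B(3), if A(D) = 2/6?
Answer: -158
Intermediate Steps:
A(D) = 1/3 (A(D) = 2*(1/6) = 1/3)
B(O) = -O/12 (B(O) = -O/(4*3) = -O/12)
-147 + 44*B(3) = -147 + 44*(-1/12*3) = -147 + 44*(-1/4) = -147 - 11 = -158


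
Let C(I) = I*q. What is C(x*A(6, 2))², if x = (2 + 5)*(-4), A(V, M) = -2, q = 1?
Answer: 3136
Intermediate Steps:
x = -28 (x = 7*(-4) = -28)
C(I) = I (C(I) = I*1 = I)
C(x*A(6, 2))² = (-28*(-2))² = 56² = 3136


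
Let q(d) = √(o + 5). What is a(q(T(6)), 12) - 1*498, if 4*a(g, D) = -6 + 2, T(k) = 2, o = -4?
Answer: -499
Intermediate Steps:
q(d) = 1 (q(d) = √(-4 + 5) = √1 = 1)
a(g, D) = -1 (a(g, D) = (-6 + 2)/4 = (¼)*(-4) = -1)
a(q(T(6)), 12) - 1*498 = -1 - 1*498 = -1 - 498 = -499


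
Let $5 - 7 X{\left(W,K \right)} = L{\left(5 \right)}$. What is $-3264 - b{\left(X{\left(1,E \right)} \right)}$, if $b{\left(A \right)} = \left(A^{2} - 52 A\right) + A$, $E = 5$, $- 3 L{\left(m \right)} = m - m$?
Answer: $- \frac{158176}{49} \approx -3228.1$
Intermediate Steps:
$L{\left(m \right)} = 0$ ($L{\left(m \right)} = - \frac{m - m}{3} = \left(- \frac{1}{3}\right) 0 = 0$)
$X{\left(W,K \right)} = \frac{5}{7}$ ($X{\left(W,K \right)} = \frac{5}{7} - 0 = \frac{5}{7} + 0 = \frac{5}{7}$)
$b{\left(A \right)} = A^{2} - 51 A$
$-3264 - b{\left(X{\left(1,E \right)} \right)} = -3264 - \frac{5 \left(-51 + \frac{5}{7}\right)}{7} = -3264 - \frac{5}{7} \left(- \frac{352}{7}\right) = -3264 - - \frac{1760}{49} = -3264 + \frac{1760}{49} = - \frac{158176}{49}$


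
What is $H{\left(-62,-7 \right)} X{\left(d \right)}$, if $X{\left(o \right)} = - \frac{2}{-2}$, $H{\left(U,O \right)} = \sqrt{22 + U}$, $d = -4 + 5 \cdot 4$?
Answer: $2 i \sqrt{10} \approx 6.3246 i$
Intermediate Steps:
$d = 16$ ($d = -4 + 20 = 16$)
$X{\left(o \right)} = 1$ ($X{\left(o \right)} = \left(-2\right) \left(- \frac{1}{2}\right) = 1$)
$H{\left(-62,-7 \right)} X{\left(d \right)} = \sqrt{22 - 62} \cdot 1 = \sqrt{-40} \cdot 1 = 2 i \sqrt{10} \cdot 1 = 2 i \sqrt{10}$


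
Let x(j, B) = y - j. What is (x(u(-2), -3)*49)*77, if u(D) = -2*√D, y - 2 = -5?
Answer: -11319 + 7546*I*√2 ≈ -11319.0 + 10672.0*I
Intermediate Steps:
y = -3 (y = 2 - 5 = -3)
x(j, B) = -3 - j
(x(u(-2), -3)*49)*77 = ((-3 - (-2)*√(-2))*49)*77 = ((-3 - (-2)*I*√2)*49)*77 = ((-3 + 2*I*√2)*49)*77 = (-147 + 98*I*√2)*77 = -11319 + 7546*I*√2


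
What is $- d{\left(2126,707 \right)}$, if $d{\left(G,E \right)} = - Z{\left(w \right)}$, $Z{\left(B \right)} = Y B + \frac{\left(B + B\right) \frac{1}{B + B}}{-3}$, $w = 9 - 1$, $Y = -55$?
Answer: $- \frac{1321}{3} \approx -440.33$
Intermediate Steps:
$w = 8$ ($w = 9 - 1 = 8$)
$Z{\left(B \right)} = - \frac{1}{3} - 55 B$ ($Z{\left(B \right)} = - 55 B + \frac{\left(B + B\right) \frac{1}{B + B}}{-3} = - 55 B + \frac{2 B}{2 B} \left(- \frac{1}{3}\right) = - 55 B + 2 B \frac{1}{2 B} \left(- \frac{1}{3}\right) = - 55 B + 1 \left(- \frac{1}{3}\right) = - 55 B - \frac{1}{3} = - \frac{1}{3} - 55 B$)
$d{\left(G,E \right)} = \frac{1321}{3}$ ($d{\left(G,E \right)} = - (- \frac{1}{3} - 440) = \left(-1\right) \left(- \frac{1321}{3}\right) = \frac{1321}{3}$)
$- d{\left(2126,707 \right)} = \left(-1\right) \frac{1321}{3} = - \frac{1321}{3}$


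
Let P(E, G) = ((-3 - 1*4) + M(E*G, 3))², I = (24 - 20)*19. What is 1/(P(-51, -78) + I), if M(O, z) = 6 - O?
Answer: 1/15832517 ≈ 6.3161e-8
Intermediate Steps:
I = 76 (I = 4*19 = 76)
P(E, G) = (-1 - E*G)² (P(E, G) = ((-3 - 1*4) + (6 - E*G))² = ((-3 - 4) + (6 - E*G))² = (-7 + (6 - E*G))² = (-1 - E*G)²)
1/(P(-51, -78) + I) = 1/((1 - 51*(-78))² + 76) = 1/((1 + 3978)² + 76) = 1/(3979² + 76) = 1/(15832441 + 76) = 1/15832517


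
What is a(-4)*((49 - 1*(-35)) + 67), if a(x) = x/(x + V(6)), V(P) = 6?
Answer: -302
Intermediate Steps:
a(x) = x/(6 + x) (a(x) = x/(x + 6) = x/(6 + x))
a(-4)*((49 - 1*(-35)) + 67) = (-4/(6 - 4))*((49 - 1*(-35)) + 67) = (-4/2)*((49 + 35) + 67) = (-4*½)*(84 + 67) = -2*151 = -302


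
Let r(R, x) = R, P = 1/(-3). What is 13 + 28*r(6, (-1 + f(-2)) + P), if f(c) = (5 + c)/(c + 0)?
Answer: 181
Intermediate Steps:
P = -⅓ ≈ -0.33333
f(c) = (5 + c)/c
13 + 28*r(6, (-1 + f(-2)) + P) = 13 + 28*6 = 13 + 168 = 181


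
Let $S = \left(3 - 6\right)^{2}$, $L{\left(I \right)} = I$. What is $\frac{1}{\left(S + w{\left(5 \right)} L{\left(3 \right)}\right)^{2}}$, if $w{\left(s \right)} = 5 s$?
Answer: $\frac{1}{7056} \approx 0.00014172$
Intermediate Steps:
$S = 9$ ($S = \left(-3\right)^{2} = 9$)
$\frac{1}{\left(S + w{\left(5 \right)} L{\left(3 \right)}\right)^{2}} = \frac{1}{\left(9 + 5 \cdot 5 \cdot 3\right)^{2}} = \frac{1}{\left(9 + 25 \cdot 3\right)^{2}} = \frac{1}{\left(9 + 75\right)^{2}} = \frac{1}{84^{2}} = \frac{1}{7056}$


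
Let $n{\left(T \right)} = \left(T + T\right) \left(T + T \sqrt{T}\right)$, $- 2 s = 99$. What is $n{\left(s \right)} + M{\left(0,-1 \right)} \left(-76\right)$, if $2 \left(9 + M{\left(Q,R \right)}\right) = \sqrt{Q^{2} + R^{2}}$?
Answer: $\frac{11093}{2} + \frac{29403 i \sqrt{22}}{4} \approx 5546.5 + 34478.0 i$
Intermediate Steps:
$s = - \frac{99}{2}$ ($s = \left(- \frac{1}{2}\right) 99 = - \frac{99}{2} \approx -49.5$)
$n{\left(T \right)} = 2 T \left(T + T^{\frac{3}{2}}\right)$
$M{\left(Q,R \right)} = -9 + \frac{\sqrt{Q^{2} + R^{2}}}{2}$
$n{\left(s \right)} + M{\left(0,-1 \right)} \left(-76\right) = \left(2 \left(- \frac{99}{2}\right)^{2} + 2 \left(- \frac{99}{2}\right)^{\frac{5}{2}}\right) + \left(-9 + \frac{\sqrt{0^{2} + \left(-1\right)^{2}}}{2}\right) \left(-76\right) = \left(2 \cdot \frac{9801}{4} + 2 \frac{29403 i \sqrt{22}}{8}\right) + \left(-9 + \frac{\sqrt{0 + 1}}{2}\right) \left(-76\right) = \left(\frac{9801}{2} + \frac{29403 i \sqrt{22}}{4}\right) + \left(-9 + \frac{\sqrt{1}}{2}\right) \left(-76\right) = \left(\frac{9801}{2} + \frac{29403 i \sqrt{22}}{4}\right) + \left(-9 + \frac{1}{2} \cdot 1\right) \left(-76\right) = \left(\frac{9801}{2} + \frac{29403 i \sqrt{22}}{4}\right) + \left(-9 + \frac{1}{2}\right) \left(-76\right) = \left(\frac{9801}{2} + \frac{29403 i \sqrt{22}}{4}\right) - -646 = \left(\frac{9801}{2} + \frac{29403 i \sqrt{22}}{4}\right) + 646 = \frac{11093}{2} + \frac{29403 i \sqrt{22}}{4}$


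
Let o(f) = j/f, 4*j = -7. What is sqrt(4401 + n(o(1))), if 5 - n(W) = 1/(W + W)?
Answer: 2*sqrt(53977)/7 ≈ 66.380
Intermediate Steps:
j = -7/4 (j = (1/4)*(-7) = -7/4 ≈ -1.7500)
o(f) = -7/(4*f)
n(W) = 5 - 1/(2*W) (n(W) = 5 - 1/(W + W) = 5 - 1/(2*W))
sqrt(4401 + n(o(1))) = sqrt(4401 + (5 - 1/(2*((-7/4/1))))) = sqrt(4401 + (5 - 1/(2*((-7/4*1))))) = sqrt(4401 + (5 - 1/(2*(-7/4)))) = sqrt(4401 + (5 - 1/2*(-4/7))) = sqrt(4401 + (5 + 2/7)) = sqrt(4401 + 37/7) = sqrt(30844/7) = 2*sqrt(53977)/7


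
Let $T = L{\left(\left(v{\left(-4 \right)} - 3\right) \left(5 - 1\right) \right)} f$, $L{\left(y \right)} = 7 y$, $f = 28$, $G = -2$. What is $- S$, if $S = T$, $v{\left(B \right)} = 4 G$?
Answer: $8624$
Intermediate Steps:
$v{\left(B \right)} = -8$ ($v{\left(B \right)} = 4 \left(-2\right) = -8$)
$T = -8624$ ($T = 7 \left(-8 - 3\right) \left(5 - 1\right) 28 = 7 \left(\left(-11\right) 4\right) 28 = 7 \left(-44\right) 28 = \left(-308\right) 28 = -8624$)
$S = -8624$
$- S = \left(-1\right) \left(-8624\right) = 8624$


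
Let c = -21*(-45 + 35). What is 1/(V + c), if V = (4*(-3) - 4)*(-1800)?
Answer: 1/29010 ≈ 3.4471e-5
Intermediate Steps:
V = 28800 (V = (-12 - 4)*(-1800) = -16*(-1800) = 28800)
c = 210 (c = -21*(-10) = 210)
1/(V + c) = 1/(28800 + 210) = 1/29010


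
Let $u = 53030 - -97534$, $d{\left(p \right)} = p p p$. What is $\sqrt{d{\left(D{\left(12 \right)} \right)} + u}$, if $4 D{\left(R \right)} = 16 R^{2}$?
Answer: $2 \sqrt{47813385} \approx 13829.0$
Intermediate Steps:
$D{\left(R \right)} = 4 R^{2}$ ($D{\left(R \right)} = \frac{16 R^{2}}{4} = 4 R^{2}$)
$d{\left(p \right)} = p^{3}$ ($d{\left(p \right)} = p^{2} p = p^{3}$)
$u = 150564$ ($u = 53030 + 97534 = 150564$)
$\sqrt{d{\left(D{\left(12 \right)} \right)} + u} = \sqrt{\left(4 \cdot 12^{2}\right)^{3} + 150564} = \sqrt{\left(4 \cdot 144\right)^{3} + 150564} = \sqrt{576^{3} + 150564} = \sqrt{191102976 + 150564} = \sqrt{191253540} = 2 \sqrt{47813385}$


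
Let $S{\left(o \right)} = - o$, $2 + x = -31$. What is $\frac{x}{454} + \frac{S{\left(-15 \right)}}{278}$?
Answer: $- \frac{591}{31553} \approx -0.01873$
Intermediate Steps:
$x = -33$ ($x = -2 - 31 = -33$)
$\frac{x}{454} + \frac{S{\left(-15 \right)}}{278} = - \frac{33}{454} + \frac{\left(-1\right) \left(-15\right)}{278} = \left(-33\right) \frac{1}{454} + 15 \cdot \frac{1}{278} = - \frac{33}{454} + \frac{15}{278} = - \frac{591}{31553}$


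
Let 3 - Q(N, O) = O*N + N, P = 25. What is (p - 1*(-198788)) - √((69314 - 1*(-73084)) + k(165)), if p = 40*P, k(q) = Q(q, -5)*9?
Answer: 199788 - 3*√16485 ≈ 1.9940e+5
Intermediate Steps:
Q(N, O) = 3 - N - N*O (Q(N, O) = 3 - (O*N + N) = 3 - (N*O + N) = 3 - (N + N*O) = 3 + (-N - N*O) = 3 - N - N*O)
k(q) = 27 + 36*q (k(q) = (3 - q - 1*q*(-5))*9 = (3 - q + 5*q)*9 = (3 + 4*q)*9 = 27 + 36*q)
p = 1000 (p = 40*25 = 1000)
(p - 1*(-198788)) - √((69314 - 1*(-73084)) + k(165)) = (1000 - 1*(-198788)) - √((69314 - 1*(-73084)) + (27 + 36*165)) = (1000 + 198788) - √((69314 + 73084) + (27 + 5940)) = 199788 - √(142398 + 5967) = 199788 - √148365 = 199788 - 3*√16485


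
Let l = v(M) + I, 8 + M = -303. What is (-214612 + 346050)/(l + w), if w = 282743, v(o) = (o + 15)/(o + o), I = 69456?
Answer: 40877218/109534037 ≈ 0.37319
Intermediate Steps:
M = -311 (M = -8 - 303 = -311)
v(o) = (15 + o)/(2*o) (v(o) = (15 + o)/((2*o)) = (15 + o)*(1/(2*o)) = (15 + o)/(2*o))
l = 21600964/311 (l = (½)*(15 - 311)/(-311) + 69456 = (½)*(-1/311)*(-296) + 69456 = 148/311 + 69456 = 21600964/311 ≈ 69457.)
(-214612 + 346050)/(l + w) = (-214612 + 346050)/(21600964/311 + 282743) = 131438/(109534037/311) = 131438*(311/109534037) = 40877218/109534037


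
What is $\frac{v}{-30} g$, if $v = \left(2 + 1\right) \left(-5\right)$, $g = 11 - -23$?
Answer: $17$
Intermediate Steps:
$g = 34$ ($g = 11 + 23 = 34$)
$v = -15$ ($v = 3 \left(-5\right) = -15$)
$\frac{v}{-30} g = - \frac{15}{-30} \cdot 34 = \left(-15\right) \left(- \frac{1}{30}\right) 34 = \frac{1}{2} \cdot 34 = 17$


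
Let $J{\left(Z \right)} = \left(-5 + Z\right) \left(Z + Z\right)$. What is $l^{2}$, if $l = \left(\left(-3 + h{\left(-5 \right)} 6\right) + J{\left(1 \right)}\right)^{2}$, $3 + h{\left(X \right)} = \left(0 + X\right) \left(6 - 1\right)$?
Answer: $1026625681$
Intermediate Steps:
$h{\left(X \right)} = -3 + 5 X$ ($h{\left(X \right)} = -3 + \left(0 + X\right) \left(6 - 1\right) = -3 + X 5 = -3 + 5 X$)
$J{\left(Z \right)} = 2 Z \left(-5 + Z\right)$ ($J{\left(Z \right)} = \left(-5 + Z\right) 2 Z = 2 Z \left(-5 + Z\right)$)
$l = 32041$ ($l = \left(\left(-3 + \left(-3 + 5 \left(-5\right)\right) 6\right) + 2 \cdot 1 \left(-5 + 1\right)\right)^{2} = \left(\left(-3 + \left(-3 - 25\right) 6\right) + 2 \cdot 1 \left(-4\right)\right)^{2} = \left(\left(-3 - 168\right) - 8\right)^{2} = \left(-171 - 8\right)^{2} = \left(-179\right)^{2} = 32041$)
$l^{2} = 32041^{2} = 1026625681$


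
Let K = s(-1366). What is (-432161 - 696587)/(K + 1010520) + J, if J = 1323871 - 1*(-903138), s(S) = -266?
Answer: 1124921810769/505127 ≈ 2.2270e+6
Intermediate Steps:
K = -266
J = 2227009 (J = 1323871 + 903138 = 2227009)
(-432161 - 696587)/(K + 1010520) + J = (-432161 - 696587)/(-266 + 1010520) + 2227009 = -1128748/1010254 + 2227009 = -1128748*1/1010254 + 2227009 = -564374/505127 + 2227009 = 1124921810769/505127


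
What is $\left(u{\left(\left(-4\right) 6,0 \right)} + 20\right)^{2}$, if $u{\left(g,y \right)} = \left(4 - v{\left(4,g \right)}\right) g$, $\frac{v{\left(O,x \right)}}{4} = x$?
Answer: $5664400$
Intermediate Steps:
$v{\left(O,x \right)} = 4 x$
$u{\left(g,y \right)} = g \left(4 - 4 g\right)$ ($u{\left(g,y \right)} = \left(4 - 4 g\right) g = g \left(4 - 4 g\right)$)
$\left(u{\left(\left(-4\right) 6,0 \right)} + 20\right)^{2} = \left(4 \left(\left(-4\right) 6\right) \left(1 - \left(-4\right) 6\right) + 20\right)^{2} = \left(4 \left(-24\right) \left(1 - -24\right) + 20\right)^{2} = \left(4 \left(-24\right) \left(1 + 24\right) + 20\right)^{2} = \left(4 \left(-24\right) 25 + 20\right)^{2} = \left(-2400 + 20\right)^{2} = \left(-2380\right)^{2} = 5664400$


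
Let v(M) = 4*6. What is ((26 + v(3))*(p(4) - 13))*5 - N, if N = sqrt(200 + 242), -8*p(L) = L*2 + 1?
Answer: -14125/4 - sqrt(442) ≈ -3552.3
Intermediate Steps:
v(M) = 24
p(L) = -1/8 - L/4 (p(L) = -(L*2 + 1)/8 = -(2*L + 1)/8 = -(1 + 2*L)/8 = -1/8 - L/4)
N = sqrt(442) ≈ 21.024
((26 + v(3))*(p(4) - 13))*5 - N = ((26 + 24)*((-1/8 - 1/4*4) - 13))*5 - sqrt(442) = (50*((-1/8 - 1) - 13))*5 - sqrt(442) = (50*(-9/8 - 13))*5 - sqrt(442) = (50*(-113/8))*5 - sqrt(442) = -2825/4*5 - sqrt(442) = -14125/4 - sqrt(442)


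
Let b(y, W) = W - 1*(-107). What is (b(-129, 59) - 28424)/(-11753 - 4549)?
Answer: 14129/8151 ≈ 1.7334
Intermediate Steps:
b(y, W) = 107 + W (b(y, W) = W + 107 = 107 + W)
(b(-129, 59) - 28424)/(-11753 - 4549) = ((107 + 59) - 28424)/(-11753 - 4549) = (166 - 28424)/(-16302) = -28258*(-1/16302) = 14129/8151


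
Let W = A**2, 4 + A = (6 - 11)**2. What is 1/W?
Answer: 1/441 ≈ 0.0022676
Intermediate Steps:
A = 21 (A = -4 + (6 - 11)**2 = -4 + (-5)**2 = -4 + 25 = 21)
W = 441 (W = 21**2 = 441)
1/W = 1/441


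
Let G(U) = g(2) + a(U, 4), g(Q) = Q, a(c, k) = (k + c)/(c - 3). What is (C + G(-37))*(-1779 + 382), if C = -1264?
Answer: 70474459/40 ≈ 1.7619e+6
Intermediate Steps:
a(c, k) = (c + k)/(-3 + c)
G(U) = 2 + (4 + U)/(-3 + U) (G(U) = 2 + (U + 4)/(-3 + U) = 2 + (4 + U)/(-3 + U))
(C + G(-37))*(-1779 + 382) = (-1264 + (-2 + 3*(-37))/(-3 - 37))*(-1779 + 382) = (-1264 + (-2 - 111)/(-40))*(-1397) = (-1264 - 1/40*(-113))*(-1397) = (-1264 + 113/40)*(-1397) = -50447/40*(-1397) = 70474459/40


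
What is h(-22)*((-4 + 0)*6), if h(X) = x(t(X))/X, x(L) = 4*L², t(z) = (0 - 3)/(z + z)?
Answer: 27/1331 ≈ 0.020285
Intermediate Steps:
t(z) = -3/(2*z) (t(z) = -3*1/(2*z) = -3/(2*z))
h(X) = 9/X³ (h(X) = (4*(-3/(2*X))²)/X = (4*(9/(4*X²)))/X = (9/X²)/X = 9/X³)
h(-22)*((-4 + 0)*6) = (9/(-22)³)*((-4 + 0)*6) = (9*(-1/10648))*(-4*6) = -9/10648*(-24) = 27/1331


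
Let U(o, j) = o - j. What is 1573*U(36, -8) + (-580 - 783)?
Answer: 67849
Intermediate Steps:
1573*U(36, -8) + (-580 - 783) = 1573*(36 - 1*(-8)) + (-580 - 783) = 1573*(36 + 8) - 1363 = 1573*44 - 1363 = 69212 - 1363 = 67849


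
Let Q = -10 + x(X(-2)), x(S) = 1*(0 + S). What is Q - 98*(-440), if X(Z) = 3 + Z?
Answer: 43111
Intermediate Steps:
x(S) = S (x(S) = 1*S = S)
Q = -9 (Q = -10 + (3 - 2) = -10 + 1 = -9)
Q - 98*(-440) = -9 - 98*(-440) = -9 + 43120 = 43111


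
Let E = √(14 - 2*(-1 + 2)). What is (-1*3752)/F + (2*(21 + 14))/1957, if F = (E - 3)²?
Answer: -51398438/5871 - 15008*√3/3 ≈ -17420.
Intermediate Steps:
E = 2*√3 (E = √(14 - 2*1) = √(14 - 2) = √12 = 2*√3 ≈ 3.4641)
F = (-3 + 2*√3)² (F = (2*√3 - 3)² = (-3 + 2*√3)² ≈ 0.21539)
(-1*3752)/F + (2*(21 + 14))/1957 = (-1*3752)/(21 - 12*√3) + (2*(21 + 14))/1957 = -3752/(21 - 12*√3) + (2*35)*(1/1957) = -3752/(21 - 12*√3) + 70*(1/1957) = -3752/(21 - 12*√3) + 70/1957 = 70/1957 - 3752/(21 - 12*√3)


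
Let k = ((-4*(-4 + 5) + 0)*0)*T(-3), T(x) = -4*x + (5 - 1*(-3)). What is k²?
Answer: 0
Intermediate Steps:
T(x) = 8 - 4*x (T(x) = -4*x + (5 + 3) = -4*x + 8 = 8 - 4*x)
k = 0 (k = ((-4*(-4 + 5) + 0)*0)*(8 - 4*(-3)) = ((-4*1 + 0)*0)*(8 + 12) = ((-4 + 0)*0)*20 = -4*0*20 = 0*20 = 0)
k² = 0² = 0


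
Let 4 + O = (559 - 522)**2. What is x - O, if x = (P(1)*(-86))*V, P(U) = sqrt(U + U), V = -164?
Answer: -1365 + 14104*sqrt(2) ≈ 18581.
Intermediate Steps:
P(U) = sqrt(2)*sqrt(U) (P(U) = sqrt(2*U) = sqrt(2)*sqrt(U))
x = 14104*sqrt(2) (x = ((sqrt(2)*sqrt(1))*(-86))*(-164) = ((sqrt(2)*1)*(-86))*(-164) = (sqrt(2)*(-86))*(-164) = -86*sqrt(2)*(-164) = 14104*sqrt(2) ≈ 19946.)
O = 1365 (O = -4 + (559 - 522)**2 = -4 + 37**2 = -4 + 1369 = 1365)
x - O = 14104*sqrt(2) - 1*1365 = 14104*sqrt(2) - 1365 = -1365 + 14104*sqrt(2)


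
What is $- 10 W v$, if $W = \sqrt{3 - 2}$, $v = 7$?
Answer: $-70$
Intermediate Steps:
$W = 1$ ($W = \sqrt{1} = 1$)
$- 10 W v = \left(-10\right) 1 \cdot 7 = \left(-10\right) 7 = -70$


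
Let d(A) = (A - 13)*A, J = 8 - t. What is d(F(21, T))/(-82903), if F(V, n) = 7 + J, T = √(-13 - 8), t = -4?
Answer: -114/82903 ≈ -0.0013751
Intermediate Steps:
T = I*√21 (T = √(-21) = I*√21 ≈ 4.5826*I)
J = 12 (J = 8 - 1*(-4) = 8 + 4 = 12)
F(V, n) = 19 (F(V, n) = 7 + 12 = 19)
d(A) = A*(-13 + A) (d(A) = (-13 + A)*A = A*(-13 + A))
d(F(21, T))/(-82903) = (19*(-13 + 19))/(-82903) = (19*6)*(-1/82903) = 114*(-1/82903) = -114/82903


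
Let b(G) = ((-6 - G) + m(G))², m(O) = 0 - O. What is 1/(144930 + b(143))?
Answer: 1/230194 ≈ 4.3442e-6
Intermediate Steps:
m(O) = -O
b(G) = (-6 - 2*G)² (b(G) = ((-6 - G) - G)² = (-6 - 2*G)²)
1/(144930 + b(143)) = 1/(144930 + 4*(3 + 143)²) = 1/(144930 + 4*146²) = 1/(144930 + 4*21316) = 1/(144930 + 85264) = 1/230194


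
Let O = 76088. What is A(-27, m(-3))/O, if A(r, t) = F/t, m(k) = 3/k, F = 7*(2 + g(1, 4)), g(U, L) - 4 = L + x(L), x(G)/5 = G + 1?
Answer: -245/76088 ≈ -0.0032200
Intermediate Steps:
x(G) = 5 + 5*G (x(G) = 5*(G + 1) = 5*(1 + G) = 5 + 5*G)
g(U, L) = 9 + 6*L (g(U, L) = 4 + (L + (5 + 5*L)) = 4 + (5 + 6*L) = 9 + 6*L)
F = 245 (F = 7*(2 + (9 + 6*4)) = 7*(2 + (9 + 24)) = 7*(2 + 33) = 7*35 = 245)
A(r, t) = 245/t
A(-27, m(-3))/O = (245/((3/(-3))))/76088 = (245/((3*(-⅓))))*(1/76088) = (245/(-1))*(1/76088) = (245*(-1))*(1/76088) = -245*1/76088 = -245/76088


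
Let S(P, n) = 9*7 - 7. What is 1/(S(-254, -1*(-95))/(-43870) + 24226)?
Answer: 21935/531397282 ≈ 4.1278e-5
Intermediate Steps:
S(P, n) = 56 (S(P, n) = 63 - 7 = 56)
1/(S(-254, -1*(-95))/(-43870) + 24226) = 1/(56/(-43870) + 24226) = 1/(56*(-1/43870) + 24226) = 1/(-28/21935 + 24226) = 1/(531397282/21935) = 21935/531397282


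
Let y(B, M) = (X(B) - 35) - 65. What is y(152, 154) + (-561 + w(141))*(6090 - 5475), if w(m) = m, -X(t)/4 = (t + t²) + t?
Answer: -352032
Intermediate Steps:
X(t) = -8*t - 4*t² (X(t) = -4*((t + t²) + t) = -4*(t² + 2*t) = -8*t - 4*t²)
y(B, M) = -100 - 4*B*(2 + B) (y(B, M) = (-4*B*(2 + B) - 35) - 65 = (-35 - 4*B*(2 + B)) - 65 = -100 - 4*B*(2 + B))
y(152, 154) + (-561 + w(141))*(6090 - 5475) = (-100 - 4*152*(2 + 152)) + (-561 + 141)*(6090 - 5475) = (-100 - 4*152*154) - 420*615 = (-100 - 93632) - 258300 = -93732 - 258300 = -352032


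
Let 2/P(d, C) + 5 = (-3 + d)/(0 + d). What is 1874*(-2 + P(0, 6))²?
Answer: 7496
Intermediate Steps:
P(d, C) = 2/(-5 + (-3 + d)/d) (P(d, C) = 2/(-5 + (-3 + d)/(0 + d)) = 2/(-5 + (-3 + d)/d))
1874*(-2 + P(0, 6))² = 1874*(-2 - 2*0/(3 + 4*0))² = 1874*(-2 - 2*0/(3 + 0))² = 1874*(-2 - 2*0/3)² = 1874*(-2 - 2*0*⅓)² = 1874*(-2 + 0)² = 1874*(-2)² = 1874*4 = 7496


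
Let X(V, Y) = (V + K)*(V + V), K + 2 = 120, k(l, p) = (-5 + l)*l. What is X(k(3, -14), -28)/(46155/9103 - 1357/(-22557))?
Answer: -137986041312/526735553 ≈ -261.96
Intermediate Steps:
k(l, p) = l*(-5 + l)
K = 118 (K = -2 + 120 = 118)
X(V, Y) = 2*V*(118 + V) (X(V, Y) = (V + 118)*(V + V) = (118 + V)*(2*V) = 2*V*(118 + V))
X(k(3, -14), -28)/(46155/9103 - 1357/(-22557)) = (2*(3*(-5 + 3))*(118 + 3*(-5 + 3)))/(46155/9103 - 1357/(-22557)) = (2*(3*(-2))*(118 + 3*(-2)))/(46155*(1/9103) - 1357*(-1/22557)) = (2*(-6)*(118 - 6))/(46155/9103 + 1357/22557) = (2*(-6)*112)/(1053471106/205336371) = -1344*205336371/1053471106 = -137986041312/526735553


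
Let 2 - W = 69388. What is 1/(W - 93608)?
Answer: -1/162994 ≈ -6.1352e-6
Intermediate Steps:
W = -69386 (W = 2 - 1*69388 = 2 - 69388 = -69386)
1/(W - 93608) = 1/(-69386 - 93608) = 1/(-162994) = -1/162994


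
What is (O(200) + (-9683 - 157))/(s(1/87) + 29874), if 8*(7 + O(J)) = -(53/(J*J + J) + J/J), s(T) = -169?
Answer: -3166835453/9553128000 ≈ -0.33150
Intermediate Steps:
O(J) = -57/8 - 53/(8*(J + J²)) (O(J) = -7 + (-(53/(J*J + J) + J/J))/8 = -7 + (-(53/(J² + J) + 1))/8 = -7 + (-(53/(J + J²) + 1))/8 = -7 + (-(1 + 53/(J + J²)))/8 = -7 + (-1 - 53/(J + J²))/8 = -7 + (-⅛ - 53/(8*(J + J²))) = -57/8 - 53/(8*(J + J²)))
(O(200) + (-9683 - 157))/(s(1/87) + 29874) = ((⅛)*(-53 - 57*200 - 57*200²)/(200*(1 + 200)) + (-9683 - 157))/(-169 + 29874) = ((⅛)*(1/200)*(-53 - 11400 - 57*40000)/201 - 9840)/29705 = ((⅛)*(1/200)*(1/201)*(-53 - 11400 - 2280000) - 9840)*(1/29705) = ((⅛)*(1/200)*(1/201)*(-2291453) - 9840)*(1/29705) = (-2291453/321600 - 9840)*(1/29705) = -3166835453/321600*1/29705 = -3166835453/9553128000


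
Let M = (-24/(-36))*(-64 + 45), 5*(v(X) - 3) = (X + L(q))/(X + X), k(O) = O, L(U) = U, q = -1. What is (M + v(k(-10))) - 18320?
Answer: -5498867/300 ≈ -18330.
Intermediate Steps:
v(X) = 3 + (-1 + X)/(10*X) (v(X) = 3 + ((X - 1)/(X + X))/5 = 3 + ((-1 + X)/((2*X)))/5 = 3 + ((-1 + X)*(1/(2*X)))/5 = 3 + ((-1 + X)/(2*X))/5 = 3 + (-1 + X)/(10*X))
M = -38/3 (M = -24*(-1/36)*(-19) = (⅔)*(-19) = -38/3 ≈ -12.667)
(M + v(k(-10))) - 18320 = (-38/3 + (⅒)*(-1 + 31*(-10))/(-10)) - 18320 = (-38/3 + (⅒)*(-⅒)*(-1 - 310)) - 18320 = (-38/3 + (⅒)*(-⅒)*(-311)) - 18320 = (-38/3 + 311/100) - 18320 = -2867/300 - 18320 = -5498867/300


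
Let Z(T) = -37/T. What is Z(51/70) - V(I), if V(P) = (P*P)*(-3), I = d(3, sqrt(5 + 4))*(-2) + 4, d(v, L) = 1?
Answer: -1978/51 ≈ -38.784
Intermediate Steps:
I = 2 (I = 1*(-2) + 4 = -2 + 4 = 2)
V(P) = -3*P**2 (V(P) = P**2*(-3) = -3*P**2)
Z(51/70) - V(I) = -37/(51/70) - (-3)*2**2 = -37/(51*(1/70)) - (-3)*4 = -37/51/70 - 1*(-12) = -37*70/51 + 12 = -2590/51 + 12 = -1978/51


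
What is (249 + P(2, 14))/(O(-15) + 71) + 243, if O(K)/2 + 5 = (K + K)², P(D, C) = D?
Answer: 452474/1861 ≈ 243.13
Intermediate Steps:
O(K) = -10 + 8*K² (O(K) = -10 + 2*(K + K)² = -10 + 2*(2*K)² = -10 + 2*(4*K²) = -10 + 8*K²)
(249 + P(2, 14))/(O(-15) + 71) + 243 = (249 + 2)/((-10 + 8*(-15)²) + 71) + 243 = 251/((-10 + 8*225) + 71) + 243 = 251/((-10 + 1800) + 71) + 243 = 251/(1790 + 71) + 243 = 251/1861 + 243 = 452474/1861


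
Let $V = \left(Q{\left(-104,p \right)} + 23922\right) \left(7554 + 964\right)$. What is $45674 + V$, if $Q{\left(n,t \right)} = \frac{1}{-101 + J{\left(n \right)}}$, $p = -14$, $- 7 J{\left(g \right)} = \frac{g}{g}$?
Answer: $\frac{72149867767}{354} \approx 2.0381 \cdot 10^{8}$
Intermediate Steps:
$J{\left(g \right)} = - \frac{1}{7}$ ($J{\left(g \right)} = - \frac{g \frac{1}{g}}{7} = \left(- \frac{1}{7}\right) 1 = - \frac{1}{7}$)
$Q{\left(n,t \right)} = - \frac{7}{708}$ ($Q{\left(n,t \right)} = \frac{1}{-101 - \frac{1}{7}} = \frac{1}{- \frac{708}{7}} = - \frac{7}{708}$)
$V = \frac{72133699171}{354}$ ($V = \left(- \frac{7}{708} + 23922\right) \left(7554 + 964\right) = \frac{16936769}{708} \cdot 8518 = \frac{72133699171}{354} \approx 2.0377 \cdot 10^{8}$)
$45674 + V = 45674 + \frac{72133699171}{354} = \frac{72149867767}{354}$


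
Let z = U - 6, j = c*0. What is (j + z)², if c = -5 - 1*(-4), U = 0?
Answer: 36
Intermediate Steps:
c = -1 (c = -5 + 4 = -1)
j = 0 (j = -1*0 = 0)
z = -6 (z = 0 - 6 = -6)
(j + z)² = (0 - 6)² = (-6)² = 36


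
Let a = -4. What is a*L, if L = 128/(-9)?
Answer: 512/9 ≈ 56.889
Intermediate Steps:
L = -128/9 (L = 128*(-1/9) = -128/9 ≈ -14.222)
a*L = -4*(-128/9) = 512/9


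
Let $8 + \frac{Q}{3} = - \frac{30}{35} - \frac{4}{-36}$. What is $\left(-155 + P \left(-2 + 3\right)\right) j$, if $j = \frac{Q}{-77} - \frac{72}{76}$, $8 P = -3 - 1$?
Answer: $\frac{5796107}{61446} \approx 94.328$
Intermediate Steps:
$P = - \frac{1}{2}$ ($P = \frac{-3 - 1}{8} = \frac{1}{8} \left(-4\right) = - \frac{1}{2} \approx -0.5$)
$Q = - \frac{551}{21}$ ($Q = -24 + 3 \left(- \frac{30}{35} - \frac{4}{-36}\right) = -24 + 3 \left(\left(-30\right) \frac{1}{35} - - \frac{1}{9}\right) = -24 + 3 \left(- \frac{6}{7} + \frac{1}{9}\right) = -24 + 3 \left(- \frac{47}{63}\right) = -24 - \frac{47}{21} = - \frac{551}{21} \approx -26.238$)
$j = - \frac{18637}{30723}$ ($j = - \frac{551}{21 \left(-77\right)} - \frac{72}{76} = \left(- \frac{551}{21}\right) \left(- \frac{1}{77}\right) - \frac{18}{19} = \frac{551}{1617} - \frac{18}{19} = - \frac{18637}{30723} \approx -0.60661$)
$\left(-155 + P \left(-2 + 3\right)\right) j = \left(-155 - \frac{-2 + 3}{2}\right) \left(- \frac{18637}{30723}\right) = \left(-155 - \frac{1}{2}\right) \left(- \frac{18637}{30723}\right) = \left(- \frac{311}{2}\right) \left(- \frac{18637}{30723}\right) = \frac{5796107}{61446}$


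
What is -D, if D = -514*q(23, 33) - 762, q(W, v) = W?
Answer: 12584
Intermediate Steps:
D = -12584 (D = -514*23 - 762 = -11822 - 762 = -12584)
-D = -1*(-12584) = 12584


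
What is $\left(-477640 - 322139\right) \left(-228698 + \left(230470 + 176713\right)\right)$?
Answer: $-142748554815$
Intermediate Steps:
$\left(-477640 - 322139\right) \left(-228698 + \left(230470 + 176713\right)\right) = - 799779 \left(-228698 + 407183\right) = \left(-799779\right) 178485 = -142748554815$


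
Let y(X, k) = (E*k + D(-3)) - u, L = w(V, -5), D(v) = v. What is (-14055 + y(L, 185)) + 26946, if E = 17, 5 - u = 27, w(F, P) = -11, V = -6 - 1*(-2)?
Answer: 16055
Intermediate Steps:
V = -4 (V = -6 + 2 = -4)
u = -22 (u = 5 - 1*27 = 5 - 27 = -22)
L = -11
y(X, k) = 19 + 17*k (y(X, k) = (17*k - 3) - 1*(-22) = (-3 + 17*k) + 22 = 19 + 17*k)
(-14055 + y(L, 185)) + 26946 = (-14055 + (19 + 17*185)) + 26946 = (-14055 + (19 + 3145)) + 26946 = (-14055 + 3164) + 26946 = -10891 + 26946 = 16055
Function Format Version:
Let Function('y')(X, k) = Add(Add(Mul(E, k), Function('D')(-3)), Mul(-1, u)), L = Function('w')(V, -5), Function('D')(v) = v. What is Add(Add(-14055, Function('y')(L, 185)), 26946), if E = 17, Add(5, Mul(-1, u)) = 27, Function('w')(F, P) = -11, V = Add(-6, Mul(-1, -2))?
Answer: 16055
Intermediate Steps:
V = -4 (V = Add(-6, 2) = -4)
u = -22 (u = Add(5, Mul(-1, 27)) = Add(5, -27) = -22)
L = -11
Function('y')(X, k) = Add(19, Mul(17, k)) (Function('y')(X, k) = Add(Add(Mul(17, k), -3), Mul(-1, -22)) = Add(Add(-3, Mul(17, k)), 22) = Add(19, Mul(17, k)))
Add(Add(-14055, Function('y')(L, 185)), 26946) = Add(Add(-14055, Add(19, Mul(17, 185))), 26946) = Add(Add(-14055, Add(19, 3145)), 26946) = Add(Add(-14055, 3164), 26946) = Add(-10891, 26946) = 16055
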